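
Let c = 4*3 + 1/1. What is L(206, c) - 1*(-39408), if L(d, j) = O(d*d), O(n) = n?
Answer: 81844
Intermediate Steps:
c = 13 (c = 12 + 1 = 13)
L(d, j) = d² (L(d, j) = d*d = d²)
L(206, c) - 1*(-39408) = 206² - 1*(-39408) = 42436 + 39408 = 81844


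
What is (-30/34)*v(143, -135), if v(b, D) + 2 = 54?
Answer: -780/17 ≈ -45.882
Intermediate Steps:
v(b, D) = 52 (v(b, D) = -2 + 54 = 52)
(-30/34)*v(143, -135) = -30/34*52 = -30*1/34*52 = -15/17*52 = -780/17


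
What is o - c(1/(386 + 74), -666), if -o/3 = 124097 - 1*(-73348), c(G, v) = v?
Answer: -591669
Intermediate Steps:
o = -592335 (o = -3*(124097 - 1*(-73348)) = -3*(124097 + 73348) = -3*197445 = -592335)
o - c(1/(386 + 74), -666) = -592335 - 1*(-666) = -592335 + 666 = -591669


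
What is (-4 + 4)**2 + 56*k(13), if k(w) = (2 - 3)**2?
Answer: 56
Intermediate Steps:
k(w) = 1 (k(w) = (-1)**2 = 1)
(-4 + 4)**2 + 56*k(13) = (-4 + 4)**2 + 56*1 = 0**2 + 56 = 0 + 56 = 56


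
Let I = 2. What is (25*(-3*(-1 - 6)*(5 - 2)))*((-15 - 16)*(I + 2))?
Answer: -195300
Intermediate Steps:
(25*(-3*(-1 - 6)*(5 - 2)))*((-15 - 16)*(I + 2)) = (25*(-3*(-1 - 6)*(5 - 2)))*((-15 - 16)*(2 + 2)) = (25*(-(-21)*3))*(-31*4) = (25*(-3*(-21)))*(-124) = (25*63)*(-124) = 1575*(-124) = -195300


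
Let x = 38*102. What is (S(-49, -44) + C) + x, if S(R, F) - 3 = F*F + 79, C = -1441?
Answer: 4453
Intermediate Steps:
S(R, F) = 82 + F² (S(R, F) = 3 + (F*F + 79) = 3 + (F² + 79) = 3 + (79 + F²) = 82 + F²)
x = 3876
(S(-49, -44) + C) + x = ((82 + (-44)²) - 1441) + 3876 = ((82 + 1936) - 1441) + 3876 = (2018 - 1441) + 3876 = 577 + 3876 = 4453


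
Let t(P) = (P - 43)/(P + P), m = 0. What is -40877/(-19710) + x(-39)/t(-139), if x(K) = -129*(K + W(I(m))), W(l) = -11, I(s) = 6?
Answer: 17674720307/1793610 ≈ 9854.3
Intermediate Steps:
x(K) = 1419 - 129*K (x(K) = -129*(K - 11) = -129*(-11 + K) = 1419 - 129*K)
t(P) = (-43 + P)/(2*P) (t(P) = (-43 + P)/((2*P)) = (-43 + P)*(1/(2*P)) = (-43 + P)/(2*P))
-40877/(-19710) + x(-39)/t(-139) = -40877/(-19710) + (1419 - 129*(-39))/(((½)*(-43 - 139)/(-139))) = -40877*(-1/19710) + (1419 + 5031)/(((½)*(-1/139)*(-182))) = 40877/19710 + 6450/(91/139) = 40877/19710 + 6450*(139/91) = 40877/19710 + 896550/91 = 17674720307/1793610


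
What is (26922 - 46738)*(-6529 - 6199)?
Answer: 252218048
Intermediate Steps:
(26922 - 46738)*(-6529 - 6199) = -19816*(-12728) = 252218048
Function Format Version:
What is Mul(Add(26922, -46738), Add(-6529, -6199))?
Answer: 252218048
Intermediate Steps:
Mul(Add(26922, -46738), Add(-6529, -6199)) = Mul(-19816, -12728) = 252218048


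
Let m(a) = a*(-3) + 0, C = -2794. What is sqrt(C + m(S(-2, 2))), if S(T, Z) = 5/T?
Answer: I*sqrt(11146)/2 ≈ 52.787*I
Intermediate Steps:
m(a) = -3*a (m(a) = -3*a + 0 = -3*a)
sqrt(C + m(S(-2, 2))) = sqrt(-2794 - 15/(-2)) = sqrt(-2794 - 15*(-1)/2) = sqrt(-2794 - 3*(-5/2)) = sqrt(-2794 + 15/2) = sqrt(-5573/2) = I*sqrt(11146)/2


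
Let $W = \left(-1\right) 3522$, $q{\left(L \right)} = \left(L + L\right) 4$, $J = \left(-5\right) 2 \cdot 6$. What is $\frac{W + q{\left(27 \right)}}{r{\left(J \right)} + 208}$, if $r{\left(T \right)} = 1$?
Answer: $- \frac{174}{11} \approx -15.818$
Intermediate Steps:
$J = -60$ ($J = \left(-10\right) 6 = -60$)
$q{\left(L \right)} = 8 L$ ($q{\left(L \right)} = 2 L 4 = 8 L$)
$W = -3522$
$\frac{W + q{\left(27 \right)}}{r{\left(J \right)} + 208} = \frac{-3522 + 8 \cdot 27}{1 + 208} = \frac{-3522 + 216}{209} = \left(-3306\right) \frac{1}{209} = - \frac{174}{11}$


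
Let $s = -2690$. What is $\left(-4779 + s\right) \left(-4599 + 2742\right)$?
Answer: $13869933$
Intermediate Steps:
$\left(-4779 + s\right) \left(-4599 + 2742\right) = \left(-4779 - 2690\right) \left(-4599 + 2742\right) = \left(-7469\right) \left(-1857\right) = 13869933$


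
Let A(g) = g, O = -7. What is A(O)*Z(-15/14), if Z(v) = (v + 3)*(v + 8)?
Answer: -2619/28 ≈ -93.536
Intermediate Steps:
Z(v) = (3 + v)*(8 + v)
A(O)*Z(-15/14) = -7*(24 + (-15/14)² + 11*(-15/14)) = -7*(24 + 225/196 - 165/14) = -7*2619/196 = -2619/28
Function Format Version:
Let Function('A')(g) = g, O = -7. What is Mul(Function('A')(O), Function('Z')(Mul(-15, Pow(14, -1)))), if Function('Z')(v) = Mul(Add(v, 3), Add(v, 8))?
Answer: Rational(-2619, 28) ≈ -93.536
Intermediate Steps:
Function('Z')(v) = Mul(Add(3, v), Add(8, v))
Mul(Function('A')(O), Function('Z')(Mul(-15, Pow(14, -1)))) = Mul(-7, Add(24, Pow(Mul(-15, Pow(14, -1)), 2), Mul(11, Mul(-15, Pow(14, -1))))) = Mul(-7, Add(24, Pow(Mul(-15, Rational(1, 14)), 2), Mul(11, Mul(-15, Rational(1, 14))))) = Mul(-7, Add(24, Pow(Rational(-15, 14), 2), Mul(11, Rational(-15, 14)))) = Mul(-7, Add(24, Rational(225, 196), Rational(-165, 14))) = Mul(-7, Rational(2619, 196)) = Rational(-2619, 28)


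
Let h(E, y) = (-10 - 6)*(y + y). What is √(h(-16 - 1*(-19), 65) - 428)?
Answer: 2*I*√627 ≈ 50.08*I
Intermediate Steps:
h(E, y) = -32*y
√(h(-16 - 1*(-19), 65) - 428) = √(-32*65 - 428) = √(-2080 - 428) = √(-2508) = 2*I*√627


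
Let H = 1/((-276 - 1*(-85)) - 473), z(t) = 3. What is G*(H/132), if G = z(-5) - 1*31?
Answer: 7/21912 ≈ 0.00031946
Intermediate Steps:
H = -1/664 (H = 1/((-276 + 85) - 473) = 1/(-191 - 473) = 1/(-664) = -1/664 ≈ -0.0015060)
G = -28 (G = 3 - 1*31 = 3 - 31 = -28)
G*(H/132) = -(-7)/(166*132) = -28*(-1/87648) = 7/21912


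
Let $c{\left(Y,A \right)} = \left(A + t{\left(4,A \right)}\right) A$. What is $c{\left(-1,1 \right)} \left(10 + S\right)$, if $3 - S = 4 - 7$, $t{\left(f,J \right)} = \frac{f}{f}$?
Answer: $32$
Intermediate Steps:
$t{\left(f,J \right)} = 1$
$c{\left(Y,A \right)} = A \left(1 + A\right)$ ($c{\left(Y,A \right)} = \left(A + 1\right) A = \left(1 + A\right) A = A \left(1 + A\right)$)
$S = 6$ ($S = 3 - \left(4 - 7\right) = 3 - -3 = 3 + 3 = 6$)
$c{\left(-1,1 \right)} \left(10 + S\right) = 1 \left(1 + 1\right) \left(10 + 6\right) = 1 \cdot 2 \cdot 16 = 2 \cdot 16 = 32$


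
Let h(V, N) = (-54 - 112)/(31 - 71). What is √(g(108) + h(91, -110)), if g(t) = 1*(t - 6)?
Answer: √10615/10 ≈ 10.303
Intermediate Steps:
h(V, N) = 83/20 (h(V, N) = -166/(-40) = -166*(-1/40) = 83/20)
g(t) = -6 + t (g(t) = 1*(-6 + t) = -6 + t)
√(g(108) + h(91, -110)) = √((-6 + 108) + 83/20) = √(102 + 83/20) = √(2123/20) = √10615/10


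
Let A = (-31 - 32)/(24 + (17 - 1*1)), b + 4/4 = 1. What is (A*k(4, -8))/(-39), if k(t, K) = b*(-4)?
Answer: 0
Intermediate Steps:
b = 0 (b = -1 + 1 = 0)
A = -63/40 (A = -63/(24 + (17 - 1)) = -63/(24 + 16) = -63/40 ≈ -1.5750)
k(t, K) = 0 (k(t, K) = 0*(-4) = 0)
(A*k(4, -8))/(-39) = -63/40*0/(-39) = 0*(-1/39) = 0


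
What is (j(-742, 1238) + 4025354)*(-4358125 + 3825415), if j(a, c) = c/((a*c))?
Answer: -795552487918785/371 ≈ -2.1443e+12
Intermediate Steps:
j(a, c) = 1/a (j(a, c) = c*(1/(a*c)) = 1/a)
(j(-742, 1238) + 4025354)*(-4358125 + 3825415) = (1/(-742) + 4025354)*(-4358125 + 3825415) = (-1/742 + 4025354)*(-532710) = (2986812667/742)*(-532710) = -795552487918785/371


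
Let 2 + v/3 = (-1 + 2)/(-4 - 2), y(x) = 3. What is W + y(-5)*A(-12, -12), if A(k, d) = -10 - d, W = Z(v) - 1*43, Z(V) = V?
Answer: -87/2 ≈ -43.500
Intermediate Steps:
v = -13/2 (v = -6 + 3*((-1 + 2)/(-4 - 2)) = -6 + 3*(1/(-6)) = -6 + 3*(1*(-⅙)) = -6 + 3*(-⅙) = -6 - ½ = -13/2 ≈ -6.5000)
W = -99/2 (W = -13/2 - 1*43 = -13/2 - 43 = -99/2 ≈ -49.500)
W + y(-5)*A(-12, -12) = -99/2 + 3*(-10 - 1*(-12)) = -99/2 + 3*(-10 + 12) = -99/2 + 3*2 = -99/2 + 6 = -87/2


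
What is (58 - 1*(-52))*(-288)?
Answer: -31680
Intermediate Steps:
(58 - 1*(-52))*(-288) = (58 + 52)*(-288) = 110*(-288) = -31680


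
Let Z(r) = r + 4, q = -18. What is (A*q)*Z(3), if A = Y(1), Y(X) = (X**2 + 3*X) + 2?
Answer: -756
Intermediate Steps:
Y(X) = 2 + X**2 + 3*X
A = 6 (A = 2 + 1**2 + 3*1 = 2 + 1 + 3 = 6)
Z(r) = 4 + r
(A*q)*Z(3) = (6*(-18))*(4 + 3) = -108*7 = -756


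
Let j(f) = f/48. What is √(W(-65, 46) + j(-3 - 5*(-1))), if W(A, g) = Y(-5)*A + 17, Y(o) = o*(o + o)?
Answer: I*√465546/12 ≈ 56.859*I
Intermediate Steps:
Y(o) = 2*o² (Y(o) = o*(2*o) = 2*o²)
W(A, g) = 17 + 50*A (W(A, g) = (2*(-5)²)*A + 17 = (2*25)*A + 17 = 50*A + 17 = 17 + 50*A)
j(f) = f/48 (j(f) = f*(1/48) = f/48)
√(W(-65, 46) + j(-3 - 5*(-1))) = √((17 + 50*(-65)) + (-3 - 5*(-1))/48) = √((17 - 3250) + (-3 + 5)/48) = √(-3233 + (1/48)*2) = √(-3233 + 1/24) = √(-77591/24) = I*√465546/12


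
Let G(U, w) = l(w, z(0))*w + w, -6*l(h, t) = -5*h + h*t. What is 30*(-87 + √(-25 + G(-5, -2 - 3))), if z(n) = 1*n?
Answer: -2610 + 5*I*√330 ≈ -2610.0 + 90.829*I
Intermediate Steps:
z(n) = n
l(h, t) = 5*h/6 - h*t/6 (l(h, t) = -(-5*h + h*t)/6 = 5*h/6 - h*t/6)
G(U, w) = w + 5*w²/6 (G(U, w) = (w*(5 - 1*0)/6)*w + w = (w*(5 + 0)/6)*w + w = ((⅙)*w*5)*w + w = (5*w/6)*w + w = 5*w²/6 + w = w + 5*w²/6)
30*(-87 + √(-25 + G(-5, -2 - 3))) = 30*(-87 + √(-25 + (-2 - 3)*(6 + 5*(-2 - 3))/6)) = 30*(-87 + √(-25 + (⅙)*(-5)*(6 + 5*(-5)))) = 30*(-87 + √(-25 + (⅙)*(-5)*(6 - 25))) = 30*(-87 + √(-25 + (⅙)*(-5)*(-19))) = 30*(-87 + √(-25 + 95/6)) = 30*(-87 + √(-55/6)) = 30*(-87 + I*√330/6) = -2610 + 5*I*√330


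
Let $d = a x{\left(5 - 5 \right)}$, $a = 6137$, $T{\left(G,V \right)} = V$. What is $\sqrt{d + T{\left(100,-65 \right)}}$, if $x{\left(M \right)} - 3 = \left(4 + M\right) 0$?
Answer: $\sqrt{18346} \approx 135.45$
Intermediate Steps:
$x{\left(M \right)} = 3$ ($x{\left(M \right)} = 3 + \left(4 + M\right) 0 = 3 + 0 = 3$)
$d = 18411$ ($d = 6137 \cdot 3 = 18411$)
$\sqrt{d + T{\left(100,-65 \right)}} = \sqrt{18411 - 65} = \sqrt{18346}$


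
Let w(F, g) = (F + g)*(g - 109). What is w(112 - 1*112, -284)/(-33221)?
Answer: -111612/33221 ≈ -3.3597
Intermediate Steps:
w(F, g) = (-109 + g)*(F + g) (w(F, g) = (F + g)*(-109 + g) = (-109 + g)*(F + g))
w(112 - 1*112, -284)/(-33221) = ((-284)**2 - 109*(112 - 1*112) - 109*(-284) + (112 - 1*112)*(-284))/(-33221) = (80656 - 109*(112 - 112) + 30956 + (112 - 112)*(-284))*(-1/33221) = (80656 - 109*0 + 30956 + 0*(-284))*(-1/33221) = (80656 + 0 + 30956 + 0)*(-1/33221) = 111612*(-1/33221) = -111612/33221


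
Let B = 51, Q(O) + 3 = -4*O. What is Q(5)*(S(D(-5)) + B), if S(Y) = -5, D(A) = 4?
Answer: -1058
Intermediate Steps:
Q(O) = -3 - 4*O
Q(5)*(S(D(-5)) + B) = (-3 - 4*5)*(-5 + 51) = (-3 - 20)*46 = -23*46 = -1058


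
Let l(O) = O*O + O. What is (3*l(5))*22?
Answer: 1980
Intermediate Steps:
l(O) = O + O**2 (l(O) = O**2 + O = O + O**2)
(3*l(5))*22 = (3*(5*(1 + 5)))*22 = (3*(5*6))*22 = (3*30)*22 = 90*22 = 1980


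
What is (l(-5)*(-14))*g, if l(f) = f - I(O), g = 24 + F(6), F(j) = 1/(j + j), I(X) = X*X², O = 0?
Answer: 10115/6 ≈ 1685.8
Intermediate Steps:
I(X) = X³
F(j) = 1/(2*j)
g = 289/12 (g = 24 + (½)/6 = 24 + (½)*(⅙) = 24 + 1/12 = 289/12 ≈ 24.083)
l(f) = f (l(f) = f - 1*0³ = f - 1*0 = f + 0 = f)
(l(-5)*(-14))*g = -5*(-14)*(289/12) = 70*(289/12) = 10115/6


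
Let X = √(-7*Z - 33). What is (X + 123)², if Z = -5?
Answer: (123 + √2)² ≈ 15479.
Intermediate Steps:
X = √2 (X = √(-7*(-5) - 33) = √(35 - 33) = √2 ≈ 1.4142)
(X + 123)² = (√2 + 123)² = (123 + √2)²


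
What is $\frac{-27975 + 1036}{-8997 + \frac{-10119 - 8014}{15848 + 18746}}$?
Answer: $\frac{931927766}{311260351} \approx 2.994$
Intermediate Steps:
$\frac{-27975 + 1036}{-8997 + \frac{-10119 - 8014}{15848 + 18746}} = - \frac{26939}{-8997 - \frac{18133}{34594}} = - \frac{26939}{- \frac{311260351}{34594}} = \left(-26939\right) \left(- \frac{34594}{311260351}\right) = \frac{931927766}{311260351}$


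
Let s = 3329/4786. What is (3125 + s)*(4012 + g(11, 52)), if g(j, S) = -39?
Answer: 59434407367/4786 ≈ 1.2418e+7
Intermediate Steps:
s = 3329/4786 (s = 3329*(1/4786) = 3329/4786 ≈ 0.69557)
(3125 + s)*(4012 + g(11, 52)) = (3125 + 3329/4786)*(4012 - 39) = (14959579/4786)*3973 = 59434407367/4786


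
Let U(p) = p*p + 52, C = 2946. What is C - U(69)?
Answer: -1867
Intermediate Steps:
U(p) = 52 + p² (U(p) = p² + 52 = 52 + p²)
C - U(69) = 2946 - (52 + 69²) = 2946 - (52 + 4761) = 2946 - 1*4813 = 2946 - 4813 = -1867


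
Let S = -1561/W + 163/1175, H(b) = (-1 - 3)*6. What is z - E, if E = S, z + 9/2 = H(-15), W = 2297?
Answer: -150922047/5397950 ≈ -27.959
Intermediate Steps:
H(b) = -24 (H(b) = -4*6 = -24)
z = -57/2 (z = -9/2 - 24 = -57/2 ≈ -28.500)
S = -1459764/2698975 (S = -1561/2297 + 163/1175 = -1459764/2698975 ≈ -0.54086)
E = -1459764/2698975 ≈ -0.54086
z - E = -57/2 - 1*(-1459764/2698975) = -57/2 + 1459764/2698975 = -150922047/5397950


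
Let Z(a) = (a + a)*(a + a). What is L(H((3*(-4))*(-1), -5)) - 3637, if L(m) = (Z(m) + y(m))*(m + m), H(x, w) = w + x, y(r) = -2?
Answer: -921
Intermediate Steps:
Z(a) = 4*a² (Z(a) = (2*a)*(2*a) = 4*a²)
L(m) = 2*m*(-2 + 4*m²) (L(m) = (4*m² - 2)*(m + m) = (-2 + 4*m²)*(2*m) = 2*m*(-2 + 4*m²))
L(H((3*(-4))*(-1), -5)) - 3637 = (-4*(-5 + (3*(-4))*(-1)) + 8*(-5 + (3*(-4))*(-1))³) - 3637 = (-4*(-5 - 12*(-1)) + 8*(-5 - 12*(-1))³) - 3637 = (-4*(-5 + 12) + 8*(-5 + 12)³) - 3637 = (-4*7 + 8*7³) - 3637 = (-28 + 8*343) - 3637 = (-28 + 2744) - 3637 = 2716 - 3637 = -921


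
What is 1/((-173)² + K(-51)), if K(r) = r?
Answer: 1/29878 ≈ 3.3469e-5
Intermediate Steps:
1/((-173)² + K(-51)) = 1/((-173)² - 51) = 1/(29929 - 51) = 1/29878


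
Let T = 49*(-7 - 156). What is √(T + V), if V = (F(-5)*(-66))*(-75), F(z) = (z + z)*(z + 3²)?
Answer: I*√205987 ≈ 453.86*I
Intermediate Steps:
T = -7987 (T = 49*(-163) = -7987)
F(z) = 2*z*(9 + z) (F(z) = (2*z)*(z + 9) = (2*z)*(9 + z) = 2*z*(9 + z))
V = -198000 (V = ((2*(-5)*(9 - 5))*(-66))*(-75) = ((2*(-5)*4)*(-66))*(-75) = -40*(-66)*(-75) = 2640*(-75) = -198000)
√(T + V) = √(-7987 - 198000) = √(-205987) = I*√205987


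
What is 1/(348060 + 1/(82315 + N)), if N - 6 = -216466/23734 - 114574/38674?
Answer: 18887606521109/6574020325966670719 ≈ 2.8731e-6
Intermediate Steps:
N = -1395893276/229472179 (N = 6 + (-216466/23734 - 114574/38674) = 6 + (-216466*1/23734 - 114574*1/38674) = 6 + (-108233/11867 - 57287/19337) = 6 - 2772726350/229472179 = -1395893276/229472179 ≈ -6.0831)
1/(348060 + 1/(82315 + N)) = 1/(348060 + 1/(82315 - 1395893276/229472179)) = 1/(348060 + 1/(18887606521109/229472179)) = 1/(348060 + 229472179/18887606521109) = 1/(6574020325966670719/18887606521109) = 18887606521109/6574020325966670719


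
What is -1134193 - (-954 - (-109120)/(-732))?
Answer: -207355457/183 ≈ -1.1331e+6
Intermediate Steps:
-1134193 - (-954 - (-109120)/(-732)) = -1134193 - (-954 - (-109120)*(-1)/732) = -1134193 - (-954 - 620*44/183) = -1134193 - (-954 - 27280/183) = -1134193 - 1*(-201862/183) = -1134193 + 201862/183 = -207355457/183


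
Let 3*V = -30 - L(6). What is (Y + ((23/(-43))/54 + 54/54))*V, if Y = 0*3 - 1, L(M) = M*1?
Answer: 46/387 ≈ 0.11886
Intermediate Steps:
L(M) = M
Y = -1 (Y = 0 - 1 = -1)
V = -12 (V = (-30 - 1*6)/3 = (-30 - 6)/3 = (⅓)*(-36) = -12)
(Y + ((23/(-43))/54 + 54/54))*V = (-1 + ((23/(-43))/54 + 54/54))*(-12) = (-1 + ((23*(-1/43))*(1/54) + 54*(1/54)))*(-12) = (-1 + (-23/43*1/54 + 1))*(-12) = (-1 + (-23/2322 + 1))*(-12) = (-1 + 2299/2322)*(-12) = -23/2322*(-12) = 46/387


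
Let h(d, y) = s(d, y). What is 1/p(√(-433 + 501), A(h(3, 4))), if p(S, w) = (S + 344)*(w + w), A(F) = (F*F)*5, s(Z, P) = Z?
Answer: 43/1330515 - √17/5322060 ≈ 3.1544e-5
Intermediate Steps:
h(d, y) = d
A(F) = 5*F² (A(F) = F²*5 = 5*F²)
p(S, w) = 2*w*(344 + S) (p(S, w) = (344 + S)*(2*w) = 2*w*(344 + S))
1/p(√(-433 + 501), A(h(3, 4))) = 1/(2*(5*3²)*(344 + √(-433 + 501))) = 1/(2*(5*9)*(344 + √68)) = 1/(2*45*(344 + 2*√17)) = 1/(30960 + 180*√17)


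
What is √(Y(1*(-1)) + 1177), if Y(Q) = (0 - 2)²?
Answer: √1181 ≈ 34.366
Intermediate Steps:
Y(Q) = 4 (Y(Q) = (-2)² = 4)
√(Y(1*(-1)) + 1177) = √(4 + 1177) = √1181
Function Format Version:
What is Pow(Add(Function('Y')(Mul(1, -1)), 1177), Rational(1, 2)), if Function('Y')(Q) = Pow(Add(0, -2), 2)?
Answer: Pow(1181, Rational(1, 2)) ≈ 34.366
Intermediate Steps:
Function('Y')(Q) = 4 (Function('Y')(Q) = Pow(-2, 2) = 4)
Pow(Add(Function('Y')(Mul(1, -1)), 1177), Rational(1, 2)) = Pow(Add(4, 1177), Rational(1, 2)) = Pow(1181, Rational(1, 2))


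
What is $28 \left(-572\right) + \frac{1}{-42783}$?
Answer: $- \frac{685212529}{42783} \approx -16016.0$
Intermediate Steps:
$28 \left(-572\right) + \frac{1}{-42783} = -16016 - \frac{1}{42783} = - \frac{685212529}{42783}$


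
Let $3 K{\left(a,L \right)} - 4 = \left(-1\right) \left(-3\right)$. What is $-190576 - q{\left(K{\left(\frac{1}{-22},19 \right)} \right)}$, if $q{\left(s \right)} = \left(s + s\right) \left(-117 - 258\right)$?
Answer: $-188826$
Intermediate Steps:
$K{\left(a,L \right)} = \frac{7}{3}$ ($K{\left(a,L \right)} = \frac{4}{3} + \frac{\left(-1\right) \left(-3\right)}{3} = \frac{4}{3} + \frac{1}{3} \cdot 3 = \frac{4}{3} + 1 = \frac{7}{3}$)
$q{\left(s \right)} = - 750 s$ ($q{\left(s \right)} = 2 s \left(-375\right) = - 750 s$)
$-190576 - q{\left(K{\left(\frac{1}{-22},19 \right)} \right)} = -190576 - \left(-750\right) \frac{7}{3} = -190576 - -1750 = -190576 + 1750 = -188826$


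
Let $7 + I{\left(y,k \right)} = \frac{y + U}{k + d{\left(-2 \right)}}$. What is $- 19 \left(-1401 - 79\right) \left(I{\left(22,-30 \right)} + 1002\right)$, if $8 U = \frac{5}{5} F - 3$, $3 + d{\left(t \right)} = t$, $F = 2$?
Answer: $27961825$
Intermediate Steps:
$d{\left(t \right)} = -3 + t$
$U = - \frac{1}{8}$ ($U = \frac{\frac{5}{5} \cdot 2 - 3}{8} = \frac{5 \cdot \frac{1}{5} \cdot 2 - 3}{8} = \frac{1 \cdot 2 - 3}{8} = \frac{2 - 3}{8} = \frac{1}{8} \left(-1\right) = - \frac{1}{8} \approx -0.125$)
$I{\left(y,k \right)} = -7 + \frac{- \frac{1}{8} + y}{-5 + k}$ ($I{\left(y,k \right)} = -7 + \frac{y - \frac{1}{8}}{k - 5} = -7 + \frac{- \frac{1}{8} + y}{k - 5} = -7 + \frac{- \frac{1}{8} + y}{-5 + k}$)
$- 19 \left(-1401 - 79\right) \left(I{\left(22,-30 \right)} + 1002\right) = - 19 \left(-1401 - 79\right) \left(\frac{\frac{279}{8} + 22 - -210}{-5 - 30} + 1002\right) = - 19 \left(- 1480 \left(\frac{\frac{279}{8} + 22 + 210}{-35} + 1002\right)\right) = - 19 \left(- 1480 \left(\left(- \frac{1}{35}\right) \frac{2135}{8} + 1002\right)\right) = - 19 \left(- 1480 \left(- \frac{61}{8} + 1002\right)\right) = - 19 \left(\left(-1480\right) \frac{7955}{8}\right) = \left(-19\right) \left(-1471675\right) = 27961825$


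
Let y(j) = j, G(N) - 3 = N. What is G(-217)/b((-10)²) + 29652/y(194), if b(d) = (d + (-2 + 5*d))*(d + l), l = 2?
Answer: 452152969/2958306 ≈ 152.84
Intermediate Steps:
G(N) = 3 + N
b(d) = (-2 + 6*d)*(2 + d) (b(d) = (d + (-2 + 5*d))*(d + 2) = (-2 + 6*d)*(2 + d))
G(-217)/b((-10)²) + 29652/y(194) = (3 - 217)/(-4 + 6*((-10)²)² + 10*(-10)²) + 29652/194 = -214/(-4 + 6*100² + 10*100) + 29652*(1/194) = -214/(-4 + 6*10000 + 1000) + 14826/97 = -214/(-4 + 60000 + 1000) + 14826/97 = -214/60996 + 14826/97 = -214*1/60996 + 14826/97 = -107/30498 + 14826/97 = 452152969/2958306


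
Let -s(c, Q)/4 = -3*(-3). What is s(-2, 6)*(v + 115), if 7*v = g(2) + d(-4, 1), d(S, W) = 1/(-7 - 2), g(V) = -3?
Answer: -4124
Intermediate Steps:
s(c, Q) = -36 (s(c, Q) = -(-12)*(-3) = -4*9 = -36)
d(S, W) = -⅑ (d(S, W) = 1/(-9) = -⅑)
v = -4/9 (v = (-3 - ⅑)/7 = (⅐)*(-28/9) = -4/9 ≈ -0.44444)
s(-2, 6)*(v + 115) = -36*(-4/9 + 115) = -36*1031/9 = -4124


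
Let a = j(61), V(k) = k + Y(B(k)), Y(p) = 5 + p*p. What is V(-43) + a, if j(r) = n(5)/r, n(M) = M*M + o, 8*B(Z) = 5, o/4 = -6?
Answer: -146763/3904 ≈ -37.593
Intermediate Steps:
o = -24 (o = 4*(-6) = -24)
B(Z) = 5/8 (B(Z) = (⅛)*5 = 5/8)
n(M) = -24 + M² (n(M) = M*M - 24 = M² - 24 = -24 + M²)
j(r) = 1/r (j(r) = (-24 + 5²)/r = (-24 + 25)/r = 1/r)
Y(p) = 5 + p²
V(k) = 345/64 + k (V(k) = k + (5 + (5/8)²) = k + (5 + 25/64) = k + 345/64 = 345/64 + k)
a = 1/61 ≈ 0.016393
V(-43) + a = (345/64 - 43) + 1/61 = -2407/64 + 1/61 = -146763/3904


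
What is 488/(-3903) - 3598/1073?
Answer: -14566618/4187919 ≈ -3.4782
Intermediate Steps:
488/(-3903) - 3598/1073 = 488*(-1/3903) - 3598*1/1073 = -488/3903 - 3598/1073 = -14566618/4187919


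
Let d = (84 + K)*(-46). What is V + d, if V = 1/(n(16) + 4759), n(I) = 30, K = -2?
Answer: -18064107/4789 ≈ -3772.0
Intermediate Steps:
d = -3772 (d = (84 - 2)*(-46) = 82*(-46) = -3772)
V = 1/4789 (V = 1/(30 + 4759) = 1/4789 ≈ 0.00020881)
V + d = 1/4789 - 3772 = -18064107/4789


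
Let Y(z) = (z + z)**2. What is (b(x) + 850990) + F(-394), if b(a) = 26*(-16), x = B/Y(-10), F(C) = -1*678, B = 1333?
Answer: 849896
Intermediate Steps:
Y(z) = 4*z**2 (Y(z) = (2*z)**2 = 4*z**2)
F(C) = -678
x = 1333/400 (x = 1333/((4*(-10)**2)) = 1333/((4*100)) = 1333/400 ≈ 3.3325)
b(a) = -416
(b(x) + 850990) + F(-394) = (-416 + 850990) - 678 = 850574 - 678 = 849896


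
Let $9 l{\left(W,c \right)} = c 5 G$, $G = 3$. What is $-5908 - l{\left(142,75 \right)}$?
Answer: $-6033$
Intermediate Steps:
$l{\left(W,c \right)} = \frac{5 c}{3}$ ($l{\left(W,c \right)} = \frac{c 5 \cdot 3}{9} = \frac{5 c 3}{9} = \frac{15 c}{9} = \frac{5 c}{3}$)
$-5908 - l{\left(142,75 \right)} = -5908 - \frac{5}{3} \cdot 75 = -5908 - 125 = -6033$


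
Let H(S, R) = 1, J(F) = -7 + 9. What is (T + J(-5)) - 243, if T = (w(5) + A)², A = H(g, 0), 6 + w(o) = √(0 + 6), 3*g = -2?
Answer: -241 + (5 - √6)² ≈ -234.49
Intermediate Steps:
g = -⅔ (g = (⅓)*(-2) = -⅔ ≈ -0.66667)
J(F) = 2
w(o) = -6 + √6 (w(o) = -6 + √(0 + 6) = -6 + √6)
A = 1
T = (-5 + √6)² (T = ((-6 + √6) + 1)² = (-5 + √6)² ≈ 6.5051)
(T + J(-5)) - 243 = ((5 - √6)² + 2) - 243 = (2 + (5 - √6)²) - 243 = -241 + (5 - √6)²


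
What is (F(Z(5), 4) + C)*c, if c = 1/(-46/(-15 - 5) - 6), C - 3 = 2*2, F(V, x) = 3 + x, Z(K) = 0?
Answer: -140/37 ≈ -3.7838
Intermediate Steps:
C = 7 (C = 3 + 2*2 = 3 + 4 = 7)
c = -10/37 (c = 1/(-46/(-20) - 6) = 1/(-46*(-1/20) - 6) = 1/(23/10 - 6) = 1/(-37/10) = -10/37 ≈ -0.27027)
(F(Z(5), 4) + C)*c = ((3 + 4) + 7)*(-10/37) = (7 + 7)*(-10/37) = 14*(-10/37) = -140/37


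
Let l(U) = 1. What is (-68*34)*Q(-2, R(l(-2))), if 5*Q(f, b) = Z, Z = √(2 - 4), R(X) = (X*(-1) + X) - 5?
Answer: -2312*I*√2/5 ≈ -653.93*I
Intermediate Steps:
R(X) = -5 (R(X) = (-X + X) - 5 = 0 - 5 = -5)
Z = I*√2 (Z = √(-2) = I*√2 ≈ 1.4142*I)
Q(f, b) = I*√2/5 (Q(f, b) = (I*√2)/5 = I*√2/5)
(-68*34)*Q(-2, R(l(-2))) = (-68*34)*(I*√2/5) = -2312*I*√2/5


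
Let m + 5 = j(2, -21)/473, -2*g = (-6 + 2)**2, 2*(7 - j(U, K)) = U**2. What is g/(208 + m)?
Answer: -473/12003 ≈ -0.039407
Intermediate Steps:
j(U, K) = 7 - U**2/2
g = -8 (g = -(-6 + 2)**2/2 = -1/2*(-4)**2 = -1/2*16 = -8)
m = -2360/473 (m = -5 + (7 - 1/2*2**2)/473 = -5 + (7 - 1/2*4)*(1/473) = -5 + (7 - 2)*(1/473) = -5 + 5*(1/473) = -5 + 5/473 = -2360/473 ≈ -4.9894)
g/(208 + m) = -8/(208 - 2360/473) = -8/(96024/473) = (473/96024)*(-8) = -473/12003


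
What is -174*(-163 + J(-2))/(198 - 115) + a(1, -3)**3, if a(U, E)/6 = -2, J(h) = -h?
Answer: -115410/83 ≈ -1390.5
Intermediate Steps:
a(U, E) = -12 (a(U, E) = 6*(-2) = -12)
-174*(-163 + J(-2))/(198 - 115) + a(1, -3)**3 = -174*(-163 - 1*(-2))/(198 - 115) + (-12)**3 = -174*(-163 + 2)/83 - 1728 = -(-28014)/83 - 1728 = -174*(-161/83) - 1728 = 28014/83 - 1728 = -115410/83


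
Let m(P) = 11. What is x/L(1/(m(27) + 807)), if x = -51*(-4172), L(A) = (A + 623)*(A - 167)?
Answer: -6779564368/3315045575 ≈ -2.0451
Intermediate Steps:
L(A) = (-167 + A)*(623 + A) (L(A) = (623 + A)*(-167 + A) = (-167 + A)*(623 + A))
x = 212772
x/L(1/(m(27) + 807)) = 212772/(-104041 + (1/(11 + 807))**2 + 456/(11 + 807)) = 212772/(-104041 + (1/818)**2 + 456/818) = 212772/(-104041 + (1/818)**2 + 456*(1/818)) = 212772/(-104041 + 1/669124 + 228/409) = 212772/(-69615957075/669124) = 212772*(-669124/69615957075) = -6779564368/3315045575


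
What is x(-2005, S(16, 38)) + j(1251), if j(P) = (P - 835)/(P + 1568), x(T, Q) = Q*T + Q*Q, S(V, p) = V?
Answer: -89711440/2819 ≈ -31824.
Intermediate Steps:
x(T, Q) = Q² + Q*T (x(T, Q) = Q*T + Q² = Q² + Q*T)
j(P) = (-835 + P)/(1568 + P)
x(-2005, S(16, 38)) + j(1251) = 16*(16 - 2005) + (-835 + 1251)/(1568 + 1251) = 16*(-1989) + 416/2819 = -31824 + (1/2819)*416 = -31824 + 416/2819 = -89711440/2819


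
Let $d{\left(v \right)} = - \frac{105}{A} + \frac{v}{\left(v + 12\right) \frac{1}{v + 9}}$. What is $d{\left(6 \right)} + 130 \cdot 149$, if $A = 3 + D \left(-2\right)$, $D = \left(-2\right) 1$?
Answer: $19360$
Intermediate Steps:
$D = -2$
$A = 7$ ($A = 3 - -4 = 3 + 4 = 7$)
$d{\left(v \right)} = -15 + \frac{v \left(9 + v\right)}{12 + v}$ ($d{\left(v \right)} = - \frac{105}{7} + \frac{v}{\left(v + 12\right) \frac{1}{v + 9}} = \left(-105\right) \frac{1}{7} + \frac{v}{\left(12 + v\right) \frac{1}{9 + v}} = -15 + \frac{v}{\frac{1}{9 + v} \left(12 + v\right)} = -15 + v \frac{9 + v}{12 + v} = -15 + \frac{v \left(9 + v\right)}{12 + v}$)
$d{\left(6 \right)} + 130 \cdot 149 = \frac{-180 + 6^{2} - 36}{12 + 6} + 130 \cdot 149 = \frac{-180 + 36 - 36}{18} + 19370 = \frac{1}{18} \left(-180\right) + 19370 = -10 + 19370 = 19360$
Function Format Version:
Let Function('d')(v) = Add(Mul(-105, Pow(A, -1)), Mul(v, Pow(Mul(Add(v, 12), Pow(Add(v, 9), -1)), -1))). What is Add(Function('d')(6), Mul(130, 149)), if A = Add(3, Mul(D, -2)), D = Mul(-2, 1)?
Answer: 19360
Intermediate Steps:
D = -2
A = 7 (A = Add(3, Mul(-2, -2)) = Add(3, 4) = 7)
Function('d')(v) = Add(-15, Mul(v, Pow(Add(12, v), -1), Add(9, v))) (Function('d')(v) = Add(Mul(-105, Pow(7, -1)), Mul(v, Pow(Mul(Add(v, 12), Pow(Add(v, 9), -1)), -1))) = Add(Mul(-105, Rational(1, 7)), Mul(v, Pow(Mul(Add(12, v), Pow(Add(9, v), -1)), -1))) = Add(-15, Mul(v, Pow(Mul(Pow(Add(9, v), -1), Add(12, v)), -1))) = Add(-15, Mul(v, Mul(Pow(Add(12, v), -1), Add(9, v)))) = Add(-15, Mul(v, Pow(Add(12, v), -1), Add(9, v))))
Add(Function('d')(6), Mul(130, 149)) = Add(Mul(Pow(Add(12, 6), -1), Add(-180, Pow(6, 2), Mul(-6, 6))), Mul(130, 149)) = Add(Mul(Pow(18, -1), Add(-180, 36, -36)), 19370) = Add(Mul(Rational(1, 18), -180), 19370) = Add(-10, 19370) = 19360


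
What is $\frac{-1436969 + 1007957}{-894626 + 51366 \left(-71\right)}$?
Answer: $\frac{107253}{1135403} \approx 0.094463$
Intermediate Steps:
$\frac{-1436969 + 1007957}{-894626 + 51366 \left(-71\right)} = - \frac{429012}{-894626 - 3646986} = - \frac{429012}{-4541612} = \left(-429012\right) \left(- \frac{1}{4541612}\right) = \frac{107253}{1135403}$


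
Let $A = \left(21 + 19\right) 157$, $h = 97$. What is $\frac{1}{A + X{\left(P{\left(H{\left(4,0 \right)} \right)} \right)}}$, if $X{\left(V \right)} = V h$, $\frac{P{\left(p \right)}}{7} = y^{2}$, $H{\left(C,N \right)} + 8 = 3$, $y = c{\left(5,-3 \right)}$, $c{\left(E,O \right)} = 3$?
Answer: $\frac{1}{12391} \approx 8.0704 \cdot 10^{-5}$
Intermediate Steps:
$y = 3$
$H{\left(C,N \right)} = -5$ ($H{\left(C,N \right)} = -8 + 3 = -5$)
$P{\left(p \right)} = 63$ ($P{\left(p \right)} = 7 \cdot 3^{2} = 7 \cdot 9 = 63$)
$A = 6280$ ($A = 40 \cdot 157 = 6280$)
$X{\left(V \right)} = 97 V$ ($X{\left(V \right)} = V 97 = 97 V$)
$\frac{1}{A + X{\left(P{\left(H{\left(4,0 \right)} \right)} \right)}} = \frac{1}{6280 + 97 \cdot 63} = \frac{1}{6280 + 6111} = \frac{1}{12391}$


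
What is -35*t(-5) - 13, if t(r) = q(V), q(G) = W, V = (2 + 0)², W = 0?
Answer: -13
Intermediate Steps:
V = 4 (V = 2² = 4)
q(G) = 0
t(r) = 0
-35*t(-5) - 13 = -35*0 - 13 = 0 - 13 = -13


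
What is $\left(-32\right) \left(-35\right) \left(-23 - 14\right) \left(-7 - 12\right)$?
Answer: $787360$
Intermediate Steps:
$\left(-32\right) \left(-35\right) \left(-23 - 14\right) \left(-7 - 12\right) = 1120 \left(\left(-37\right) \left(-19\right)\right) = 1120 \cdot 703 = 787360$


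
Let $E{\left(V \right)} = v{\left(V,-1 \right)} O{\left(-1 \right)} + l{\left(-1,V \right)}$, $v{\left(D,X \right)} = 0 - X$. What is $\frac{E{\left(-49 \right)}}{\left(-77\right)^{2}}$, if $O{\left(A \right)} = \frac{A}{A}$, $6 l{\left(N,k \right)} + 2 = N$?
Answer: $\frac{1}{11858} \approx 8.4331 \cdot 10^{-5}$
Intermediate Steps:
$l{\left(N,k \right)} = - \frac{1}{3} + \frac{N}{6}$
$O{\left(A \right)} = 1$
$v{\left(D,X \right)} = - X$
$E{\left(V \right)} = \frac{1}{2}$ ($E{\left(V \right)} = \left(-1\right) \left(-1\right) 1 + \left(- \frac{1}{3} + \frac{1}{6} \left(-1\right)\right) = 1 \cdot 1 - \frac{1}{2} = 1 - \frac{1}{2} = \frac{1}{2}$)
$\frac{E{\left(-49 \right)}}{\left(-77\right)^{2}} = \frac{1}{2 \left(-77\right)^{2}} = \frac{1}{2 \cdot 5929} = \frac{1}{2} \cdot \frac{1}{5929} = \frac{1}{11858}$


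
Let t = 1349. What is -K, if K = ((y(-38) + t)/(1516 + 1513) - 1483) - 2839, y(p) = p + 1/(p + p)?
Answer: 994842053/230204 ≈ 4321.6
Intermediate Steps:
y(p) = p + 1/(2*p)
K = -994842053/230204 (K = (((-38 + (1/2)/(-38)) + 1349)/(1516 + 1513) - 1483) - 2839 = (((-38 + (1/2)*(-1/38)) + 1349)/3029 - 1483) - 2839 = (((-38 - 1/76) + 1349)*(1/3029) - 1483) - 2839 = ((-2889/76 + 1349)*(1/3029) - 1483) - 2839 = ((99635/76)*(1/3029) - 1483) - 2839 = (99635/230204 - 1483) - 2839 = -341292897/230204 - 2839 = -994842053/230204 ≈ -4321.6)
-K = -1*(-994842053/230204) = 994842053/230204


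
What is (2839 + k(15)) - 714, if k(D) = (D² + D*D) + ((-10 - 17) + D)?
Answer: 2563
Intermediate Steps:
k(D) = -27 + D + 2*D² (k(D) = (D² + D²) + (-27 + D) = 2*D² + (-27 + D) = -27 + D + 2*D²)
(2839 + k(15)) - 714 = (2839 + (-27 + 15 + 2*15²)) - 714 = (2839 + (-27 + 15 + 2*225)) - 714 = (2839 + (-27 + 15 + 450)) - 714 = (2839 + 438) - 714 = 3277 - 714 = 2563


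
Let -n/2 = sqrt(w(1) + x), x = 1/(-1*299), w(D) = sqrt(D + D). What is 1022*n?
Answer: -2044*sqrt(-299 + 89401*sqrt(2))/299 ≈ -2427.9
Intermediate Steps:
w(D) = sqrt(2)*sqrt(D) (w(D) = sqrt(2*D) = sqrt(2)*sqrt(D))
x = -1/299 (x = 1/(-299) = -1/299 ≈ -0.0033445)
n = -2*sqrt(-1/299 + sqrt(2)) (n = -2*sqrt(sqrt(2)*sqrt(1) - 1/299) = -2*sqrt(sqrt(2)*1 - 1/299) = -2*sqrt(sqrt(2) - 1/299) = -2*sqrt(-1/299 + sqrt(2)) ≈ -2.3756)
1022*n = 1022*(-2*sqrt(-299 + 89401*sqrt(2))/299) = -2044*sqrt(-299 + 89401*sqrt(2))/299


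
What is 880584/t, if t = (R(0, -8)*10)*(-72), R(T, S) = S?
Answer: 36691/240 ≈ 152.88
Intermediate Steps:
t = 5760 (t = -8*10*(-72) = -80*(-72) = 5760)
880584/t = 880584/5760 = 880584*(1/5760) = 36691/240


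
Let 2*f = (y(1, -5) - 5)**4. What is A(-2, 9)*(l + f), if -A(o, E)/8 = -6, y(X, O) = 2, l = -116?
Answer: -3624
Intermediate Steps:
A(o, E) = 48 (A(o, E) = -8*(-6) = 48)
f = 81/2 (f = (2 - 5)**4/2 = (1/2)*(-3)**4 = (1/2)*81 = 81/2 ≈ 40.500)
A(-2, 9)*(l + f) = 48*(-116 + 81/2) = 48*(-151/2) = -3624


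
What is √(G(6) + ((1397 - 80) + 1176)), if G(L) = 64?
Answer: √2557 ≈ 50.567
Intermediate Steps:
√(G(6) + ((1397 - 80) + 1176)) = √(64 + ((1397 - 80) + 1176)) = √(64 + (1317 + 1176)) = √(64 + 2493) = √2557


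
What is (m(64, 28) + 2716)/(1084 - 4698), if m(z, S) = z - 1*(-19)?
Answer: -2799/3614 ≈ -0.77449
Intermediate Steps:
m(z, S) = 19 + z (m(z, S) = z + 19 = 19 + z)
(m(64, 28) + 2716)/(1084 - 4698) = ((19 + 64) + 2716)/(1084 - 4698) = (83 + 2716)/(-3614) = 2799*(-1/3614) = -2799/3614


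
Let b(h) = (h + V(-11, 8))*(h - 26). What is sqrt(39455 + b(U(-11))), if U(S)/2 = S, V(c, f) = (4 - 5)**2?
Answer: sqrt(40463) ≈ 201.15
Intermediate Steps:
V(c, f) = 1 (V(c, f) = (-1)**2 = 1)
U(S) = 2*S
b(h) = (1 + h)*(-26 + h) (b(h) = (h + 1)*(h - 26) = (1 + h)*(-26 + h))
sqrt(39455 + b(U(-11))) = sqrt(39455 + (-26 + (2*(-11))**2 - 50*(-11))) = sqrt(39455 + (-26 + (-22)**2 - 25*(-22))) = sqrt(39455 + (-26 + 484 + 550)) = sqrt(39455 + 1008) = sqrt(40463)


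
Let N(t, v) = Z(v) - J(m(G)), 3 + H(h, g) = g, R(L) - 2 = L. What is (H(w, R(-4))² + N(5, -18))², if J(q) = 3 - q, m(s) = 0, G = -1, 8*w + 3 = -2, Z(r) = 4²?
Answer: 1444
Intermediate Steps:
Z(r) = 16
w = -5/8 (w = -3/8 + (⅛)*(-2) = -3/8 - ¼ = -5/8 ≈ -0.62500)
R(L) = 2 + L
H(h, g) = -3 + g
N(t, v) = 13 (N(t, v) = 16 - (3 - 1*0) = 16 - (3 + 0) = 16 - 1*3 = 16 - 3 = 13)
(H(w, R(-4))² + N(5, -18))² = ((-3 + (2 - 4))² + 13)² = ((-3 - 2)² + 13)² = ((-5)² + 13)² = (25 + 13)² = 38² = 1444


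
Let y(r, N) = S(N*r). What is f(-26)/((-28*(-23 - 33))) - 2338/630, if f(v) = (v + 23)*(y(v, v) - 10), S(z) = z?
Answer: -175883/35280 ≈ -4.9853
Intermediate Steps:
y(r, N) = N*r
f(v) = (-10 + v²)*(23 + v) (f(v) = (v + 23)*(v*v - 10) = (23 + v)*(v² - 10) = (23 + v)*(-10 + v²) = (-10 + v²)*(23 + v))
f(-26)/((-28*(-23 - 33))) - 2338/630 = (-230 + (-26)³ - 10*(-26) + 23*(-26)²)/((-28*(-23 - 33))) - 2338/630 = (-230 - 17576 + 260 + 23*676)/((-28*(-56))) - 2338*1/630 = (-230 - 17576 + 260 + 15548)/1568 - 167/45 = -1998*1/1568 - 167/45 = -999/784 - 167/45 = -175883/35280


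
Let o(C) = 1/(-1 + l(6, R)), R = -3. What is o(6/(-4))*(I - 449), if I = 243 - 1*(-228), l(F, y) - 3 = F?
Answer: 11/4 ≈ 2.7500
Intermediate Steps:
l(F, y) = 3 + F
o(C) = 1/8 (o(C) = 1/(-1 + (3 + 6)) = 1/(-1 + 9) = 1/8)
I = 471 (I = 243 + 228 = 471)
o(6/(-4))*(I - 449) = (471 - 449)/8 = (1/8)*22 = 11/4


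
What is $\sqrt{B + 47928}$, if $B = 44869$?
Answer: $\sqrt{92797} \approx 304.63$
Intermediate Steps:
$\sqrt{B + 47928} = \sqrt{44869 + 47928} = \sqrt{92797}$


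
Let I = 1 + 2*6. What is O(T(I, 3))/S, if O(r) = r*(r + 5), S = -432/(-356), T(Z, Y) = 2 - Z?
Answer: 979/18 ≈ 54.389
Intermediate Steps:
I = 13 (I = 1 + 12 = 13)
S = 108/89 (S = -432*(-1/356) = 108/89 ≈ 1.2135)
O(r) = r*(5 + r)
O(T(I, 3))/S = ((2 - 1*13)*(5 + (2 - 1*13)))/(108/89) = ((2 - 13)*(5 + (2 - 13)))*(89/108) = -11*(5 - 11)*(89/108) = -11*(-6)*(89/108) = 66*(89/108) = 979/18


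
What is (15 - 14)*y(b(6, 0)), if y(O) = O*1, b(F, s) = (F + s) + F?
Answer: 12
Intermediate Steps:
b(F, s) = s + 2*F
y(O) = O
(15 - 14)*y(b(6, 0)) = (15 - 14)*(0 + 2*6) = 1*(0 + 12) = 1*12 = 12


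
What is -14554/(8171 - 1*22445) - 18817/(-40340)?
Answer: 427851109/287906580 ≈ 1.4861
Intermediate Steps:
-14554/(8171 - 1*22445) - 18817/(-40340) = -14554/(8171 - 22445) - 18817*(-1/40340) = -14554/(-14274) + 18817/40340 = -14554*(-1/14274) + 18817/40340 = 7277/7137 + 18817/40340 = 427851109/287906580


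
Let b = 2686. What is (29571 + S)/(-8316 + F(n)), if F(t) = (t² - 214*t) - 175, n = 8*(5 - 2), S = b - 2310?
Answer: -29947/13051 ≈ -2.2946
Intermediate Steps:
S = 376 (S = 2686 - 2310 = 376)
n = 24 (n = 8*3 = 24)
F(t) = -175 + t² - 214*t
(29571 + S)/(-8316 + F(n)) = (29571 + 376)/(-8316 + (-175 + 24² - 214*24)) = 29947/(-8316 + (-175 + 576 - 5136)) = 29947/(-8316 - 4735) = 29947/(-13051) = 29947*(-1/13051) = -29947/13051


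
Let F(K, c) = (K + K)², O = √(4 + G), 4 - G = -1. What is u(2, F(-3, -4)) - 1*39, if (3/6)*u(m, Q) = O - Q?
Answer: -105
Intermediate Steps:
G = 5 (G = 4 - 1*(-1) = 4 + 1 = 5)
O = 3 (O = √(4 + 5) = √9 = 3)
F(K, c) = 4*K² (F(K, c) = (2*K)² = 4*K²)
u(m, Q) = 6 - 2*Q (u(m, Q) = 2*(3 - Q) = 6 - 2*Q)
u(2, F(-3, -4)) - 1*39 = (6 - 8*(-3)²) - 1*39 = (6 - 8*9) - 39 = (6 - 2*36) - 39 = (6 - 72) - 39 = -66 - 39 = -105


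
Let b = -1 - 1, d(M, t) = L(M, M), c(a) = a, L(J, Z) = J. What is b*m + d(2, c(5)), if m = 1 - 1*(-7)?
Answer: -14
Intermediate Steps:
d(M, t) = M
m = 8 (m = 1 + 7 = 8)
b = -2
b*m + d(2, c(5)) = -2*8 + 2 = -16 + 2 = -14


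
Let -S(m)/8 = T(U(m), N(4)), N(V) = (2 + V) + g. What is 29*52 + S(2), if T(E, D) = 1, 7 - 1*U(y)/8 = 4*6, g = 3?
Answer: 1500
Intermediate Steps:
N(V) = 5 + V (N(V) = (2 + V) + 3 = 5 + V)
U(y) = -136 (U(y) = 56 - 32*6 = 56 - 8*24 = 56 - 192 = -136)
S(m) = -8 (S(m) = -8*1 = -8)
29*52 + S(2) = 29*52 - 8 = 1508 - 8 = 1500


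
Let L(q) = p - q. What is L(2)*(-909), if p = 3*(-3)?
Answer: 9999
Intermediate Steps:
p = -9
L(q) = -9 - q
L(2)*(-909) = (-9 - 1*2)*(-909) = (-9 - 2)*(-909) = -11*(-909) = 9999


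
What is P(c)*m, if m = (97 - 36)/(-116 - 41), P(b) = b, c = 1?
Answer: -61/157 ≈ -0.38854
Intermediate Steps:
m = -61/157 (m = 61/(-157) = 61*(-1/157) = -61/157 ≈ -0.38854)
P(c)*m = 1*(-61/157) = -61/157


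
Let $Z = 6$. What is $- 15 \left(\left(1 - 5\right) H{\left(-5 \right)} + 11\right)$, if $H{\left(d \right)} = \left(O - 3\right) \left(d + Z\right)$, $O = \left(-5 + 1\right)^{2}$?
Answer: $615$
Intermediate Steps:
$O = 16$ ($O = \left(-4\right)^{2} = 16$)
$H{\left(d \right)} = 78 + 13 d$ ($H{\left(d \right)} = \left(16 - 3\right) \left(d + 6\right) = 13 \left(6 + d\right) = 78 + 13 d$)
$- 15 \left(\left(1 - 5\right) H{\left(-5 \right)} + 11\right) = - 15 \left(\left(1 - 5\right) \left(78 + 13 \left(-5\right)\right) + 11\right) = - 15 \left(- 4 \left(78 - 65\right) + 11\right) = - 15 \left(\left(-4\right) 13 + 11\right) = - 15 \left(-52 + 11\right) = \left(-15\right) \left(-41\right) = 615$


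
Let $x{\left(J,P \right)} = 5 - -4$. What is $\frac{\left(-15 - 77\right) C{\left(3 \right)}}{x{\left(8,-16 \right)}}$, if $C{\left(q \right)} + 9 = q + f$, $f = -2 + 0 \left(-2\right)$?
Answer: $\frac{736}{9} \approx 81.778$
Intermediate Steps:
$f = -2$ ($f = -2 + 0 = -2$)
$C{\left(q \right)} = -11 + q$ ($C{\left(q \right)} = -9 + \left(q - 2\right) = -9 + \left(-2 + q\right) = -11 + q$)
$x{\left(J,P \right)} = 9$ ($x{\left(J,P \right)} = 5 + 4 = 9$)
$\frac{\left(-15 - 77\right) C{\left(3 \right)}}{x{\left(8,-16 \right)}} = \frac{\left(-15 - 77\right) \left(-11 + 3\right)}{9} = \left(-15 - 77\right) \left(-8\right) \frac{1}{9} = \left(-92\right) \left(-8\right) \frac{1}{9} = 736 \cdot \frac{1}{9} = \frac{736}{9}$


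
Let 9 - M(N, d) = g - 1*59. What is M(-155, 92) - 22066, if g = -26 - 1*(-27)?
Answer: -21999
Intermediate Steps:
g = 1 (g = -26 + 27 = 1)
M(N, d) = 67 (M(N, d) = 9 - (1 - 1*59) = 9 - (1 - 59) = 9 - 1*(-58) = 9 + 58 = 67)
M(-155, 92) - 22066 = 67 - 22066 = -21999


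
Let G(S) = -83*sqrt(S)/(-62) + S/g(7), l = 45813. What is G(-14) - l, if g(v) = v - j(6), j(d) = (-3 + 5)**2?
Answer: -137453/3 + 83*I*sqrt(14)/62 ≈ -45818.0 + 5.009*I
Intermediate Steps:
j(d) = 4 (j(d) = 2**2 = 4)
g(v) = -4 + v (g(v) = v - 1*4 = v - 4 = -4 + v)
G(S) = S/3 + 83*sqrt(S)/62 (G(S) = -83*sqrt(S)/(-62) + S/(-4 + 7) = -83*sqrt(S)*(-1/62) + S/3 = 83*sqrt(S)/62 + S*(1/3) = 83*sqrt(S)/62 + S/3 = S/3 + 83*sqrt(S)/62)
G(-14) - l = ((1/3)*(-14) + 83*sqrt(-14)/62) - 1*45813 = (-14/3 + 83*(I*sqrt(14))/62) - 45813 = (-14/3 + 83*I*sqrt(14)/62) - 45813 = -137453/3 + 83*I*sqrt(14)/62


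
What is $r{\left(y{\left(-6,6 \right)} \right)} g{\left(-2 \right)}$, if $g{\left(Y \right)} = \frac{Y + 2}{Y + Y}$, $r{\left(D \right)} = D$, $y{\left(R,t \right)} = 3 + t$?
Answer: $0$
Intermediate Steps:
$g{\left(Y \right)} = \frac{2 + Y}{2 Y}$
$r{\left(y{\left(-6,6 \right)} \right)} g{\left(-2 \right)} = \left(3 + 6\right) \frac{2 - 2}{2 \left(-2\right)} = 9 \cdot \frac{1}{2} \left(- \frac{1}{2}\right) 0 = 9 \cdot 0 = 0$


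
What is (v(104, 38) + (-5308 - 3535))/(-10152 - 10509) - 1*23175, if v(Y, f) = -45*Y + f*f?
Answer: -478806596/20661 ≈ -23174.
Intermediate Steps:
v(Y, f) = f**2 - 45*Y (v(Y, f) = -45*Y + f**2 = f**2 - 45*Y)
(v(104, 38) + (-5308 - 3535))/(-10152 - 10509) - 1*23175 = ((38**2 - 45*104) + (-5308 - 3535))/(-10152 - 10509) - 1*23175 = ((1444 - 4680) - 8843)/(-20661) - 23175 = (-3236 - 8843)*(-1/20661) - 23175 = -12079*(-1/20661) - 23175 = 12079/20661 - 23175 = -478806596/20661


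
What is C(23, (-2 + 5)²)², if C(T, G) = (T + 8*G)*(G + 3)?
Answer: 1299600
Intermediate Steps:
C(T, G) = (3 + G)*(T + 8*G) (C(T, G) = (T + 8*G)*(3 + G) = (3 + G)*(T + 8*G))
C(23, (-2 + 5)²)² = (3*23 + 8*((-2 + 5)²)² + 24*(-2 + 5)² + (-2 + 5)²*23)² = (69 + 8*(3²)² + 24*3² + 3²*23)² = (69 + 8*9² + 24*9 + 9*23)² = (69 + 8*81 + 216 + 207)² = (69 + 648 + 216 + 207)² = 1140² = 1299600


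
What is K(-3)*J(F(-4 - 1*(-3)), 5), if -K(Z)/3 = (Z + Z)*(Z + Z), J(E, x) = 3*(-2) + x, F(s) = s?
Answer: 108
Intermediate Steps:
J(E, x) = -6 + x
K(Z) = -12*Z² (K(Z) = -3*(Z + Z)*(Z + Z) = -3*2*Z*2*Z = -12*Z²)
K(-3)*J(F(-4 - 1*(-3)), 5) = (-12*(-3)²)*(-6 + 5) = -12*9*(-1) = -108*(-1) = 108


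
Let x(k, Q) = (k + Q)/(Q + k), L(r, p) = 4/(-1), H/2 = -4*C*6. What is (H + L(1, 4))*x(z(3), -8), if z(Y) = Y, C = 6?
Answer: -292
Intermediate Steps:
H = -288 (H = 2*(-4*6*6) = 2*(-24*6) = 2*(-144) = -288)
L(r, p) = -4 (L(r, p) = 4*(-1) = -4)
x(k, Q) = 1 (x(k, Q) = (Q + k)/(Q + k) = 1)
(H + L(1, 4))*x(z(3), -8) = (-288 - 4)*1 = -292*1 = -292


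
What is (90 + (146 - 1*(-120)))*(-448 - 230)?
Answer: -241368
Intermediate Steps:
(90 + (146 - 1*(-120)))*(-448 - 230) = (90 + (146 + 120))*(-678) = (90 + 266)*(-678) = 356*(-678) = -241368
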